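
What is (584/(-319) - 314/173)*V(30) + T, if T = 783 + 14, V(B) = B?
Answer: 37948099/55187 ≈ 687.63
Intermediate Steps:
T = 797
(584/(-319) - 314/173)*V(30) + T = (584/(-319) - 314/173)*30 + 797 = (584*(-1/319) - 314*1/173)*30 + 797 = (-584/319 - 314/173)*30 + 797 = -201198/55187*30 + 797 = -6035940/55187 + 797 = 37948099/55187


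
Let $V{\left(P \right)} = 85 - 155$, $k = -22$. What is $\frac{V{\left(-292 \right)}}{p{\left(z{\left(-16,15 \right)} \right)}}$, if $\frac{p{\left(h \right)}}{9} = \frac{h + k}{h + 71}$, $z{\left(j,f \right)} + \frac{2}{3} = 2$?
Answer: $\frac{245}{9} \approx 27.222$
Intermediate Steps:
$z{\left(j,f \right)} = \frac{4}{3}$ ($z{\left(j,f \right)} = - \frac{2}{3} + 2 = \frac{4}{3}$)
$V{\left(P \right)} = -70$
$p{\left(h \right)} = \frac{9 \left(-22 + h\right)}{71 + h}$ ($p{\left(h \right)} = 9 \frac{h - 22}{h + 71} = 9 \frac{-22 + h}{71 + h} = \frac{9 \left(-22 + h\right)}{71 + h}$)
$\frac{V{\left(-292 \right)}}{p{\left(z{\left(-16,15 \right)} \right)}} = - \frac{70}{9 \frac{1}{71 + \frac{4}{3}} \left(-22 + \frac{4}{3}\right)} = - \frac{70}{9 \frac{1}{\frac{217}{3}} \left(- \frac{62}{3}\right)} = - \frac{70}{9 \cdot \frac{3}{217} \left(- \frac{62}{3}\right)} = - \frac{70}{- \frac{18}{7}} = \left(-70\right) \left(- \frac{7}{18}\right) = \frac{245}{9}$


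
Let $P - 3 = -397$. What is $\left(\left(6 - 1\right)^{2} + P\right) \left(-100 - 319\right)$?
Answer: $154611$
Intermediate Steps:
$P = -394$ ($P = 3 - 397 = -394$)
$\left(\left(6 - 1\right)^{2} + P\right) \left(-100 - 319\right) = \left(\left(6 - 1\right)^{2} - 394\right) \left(-100 - 319\right) = \left(5^{2} - 394\right) \left(-419\right) = \left(25 - 394\right) \left(-419\right) = \left(-369\right) \left(-419\right) = 154611$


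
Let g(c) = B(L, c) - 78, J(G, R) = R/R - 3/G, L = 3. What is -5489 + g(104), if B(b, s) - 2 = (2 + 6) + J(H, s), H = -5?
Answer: -27777/5 ≈ -5555.4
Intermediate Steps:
J(G, R) = 1 - 3/G
B(b, s) = 58/5 (B(b, s) = 2 + ((2 + 6) + (-3 - 5)/(-5)) = 2 + (8 - ⅕*(-8)) = 2 + (8 + 8/5) = 2 + 48/5 = 58/5)
g(c) = -332/5 (g(c) = 58/5 - 78 = -332/5)
-5489 + g(104) = -5489 - 332/5 = -27777/5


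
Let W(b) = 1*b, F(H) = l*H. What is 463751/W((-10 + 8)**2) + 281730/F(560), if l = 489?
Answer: 1058289173/9128 ≈ 1.1594e+5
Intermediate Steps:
F(H) = 489*H
W(b) = b
463751/W((-10 + 8)**2) + 281730/F(560) = 463751/((-10 + 8)**2) + 281730/((489*560)) = 463751/((-2)**2) + 281730/273840 = 463751/4 + 281730*(1/273840) = 463751*(1/4) + 9391/9128 = 463751/4 + 9391/9128 = 1058289173/9128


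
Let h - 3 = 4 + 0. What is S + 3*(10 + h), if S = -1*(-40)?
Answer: 91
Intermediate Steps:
S = 40
h = 7 (h = 3 + (4 + 0) = 3 + 4 = 7)
S + 3*(10 + h) = 40 + 3*(10 + 7) = 40 + 3*17 = 40 + 51 = 91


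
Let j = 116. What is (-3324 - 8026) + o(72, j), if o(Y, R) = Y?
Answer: -11278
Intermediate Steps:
(-3324 - 8026) + o(72, j) = (-3324 - 8026) + 72 = -11350 + 72 = -11278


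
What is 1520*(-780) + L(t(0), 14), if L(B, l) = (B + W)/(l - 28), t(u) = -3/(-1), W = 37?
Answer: -8299220/7 ≈ -1.1856e+6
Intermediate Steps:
t(u) = 3 (t(u) = -3*(-1) = 3)
L(B, l) = (37 + B)/(-28 + l) (L(B, l) = (B + 37)/(l - 28) = (37 + B)/(-28 + l))
1520*(-780) + L(t(0), 14) = 1520*(-780) + (37 + 3)/(-28 + 14) = -1185600 + 40/(-14) = -1185600 - 1/14*40 = -1185600 - 20/7 = -8299220/7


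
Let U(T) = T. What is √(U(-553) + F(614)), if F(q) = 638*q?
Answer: √391179 ≈ 625.44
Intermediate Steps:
√(U(-553) + F(614)) = √(-553 + 638*614) = √(-553 + 391732) = √391179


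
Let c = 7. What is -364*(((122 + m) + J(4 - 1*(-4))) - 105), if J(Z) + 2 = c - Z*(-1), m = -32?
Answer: 728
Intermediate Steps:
J(Z) = 5 + Z (J(Z) = -2 + (7 - Z*(-1)) = -2 + (7 - (-1)*Z) = -2 + (7 + Z) = 5 + Z)
-364*(((122 + m) + J(4 - 1*(-4))) - 105) = -364*(((122 - 32) + (5 + (4 - 1*(-4)))) - 105) = -364*((90 + (5 + (4 + 4))) - 105) = -364*((90 + (5 + 8)) - 105) = -364*((90 + 13) - 105) = -364*(103 - 105) = -364*(-2) = 728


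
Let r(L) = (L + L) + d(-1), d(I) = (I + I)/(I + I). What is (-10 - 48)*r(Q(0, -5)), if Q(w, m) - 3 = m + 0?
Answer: 174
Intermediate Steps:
d(I) = 1 (d(I) = (2*I)/((2*I)) = (2*I)*(1/(2*I)) = 1)
Q(w, m) = 3 + m (Q(w, m) = 3 + (m + 0) = 3 + m)
r(L) = 1 + 2*L (r(L) = (L + L) + 1 = 2*L + 1 = 1 + 2*L)
(-10 - 48)*r(Q(0, -5)) = (-10 - 48)*(1 + 2*(3 - 5)) = -58*(1 + 2*(-2)) = -58*(1 - 4) = -58*(-3) = 174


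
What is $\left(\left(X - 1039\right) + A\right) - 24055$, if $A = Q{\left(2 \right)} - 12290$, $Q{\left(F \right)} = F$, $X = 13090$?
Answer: $-24292$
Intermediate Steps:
$A = -12288$ ($A = 2 - 12290 = -12288$)
$\left(\left(X - 1039\right) + A\right) - 24055 = \left(\left(13090 - 1039\right) - 12288\right) - 24055 = \left(12051 - 12288\right) - 24055 = -237 - 24055 = -24292$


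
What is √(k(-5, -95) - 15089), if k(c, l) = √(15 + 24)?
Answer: √(-15089 + √39) ≈ 122.81*I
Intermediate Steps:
k(c, l) = √39
√(k(-5, -95) - 15089) = √(√39 - 15089) = √(-15089 + √39)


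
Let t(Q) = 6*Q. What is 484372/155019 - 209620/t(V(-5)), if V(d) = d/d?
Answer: -5415362758/155019 ≈ -34934.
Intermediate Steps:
V(d) = 1
484372/155019 - 209620/t(V(-5)) = 484372/155019 - 209620/(6*1) = 484372*(1/155019) - 209620/6 = 484372/155019 - 209620*⅙ = 484372/155019 - 104810/3 = -5415362758/155019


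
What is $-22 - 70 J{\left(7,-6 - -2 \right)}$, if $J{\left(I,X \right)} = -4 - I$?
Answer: $748$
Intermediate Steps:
$-22 - 70 J{\left(7,-6 - -2 \right)} = -22 - 70 \left(-4 - 7\right) = -22 - -770 = -22 + 770 = 748$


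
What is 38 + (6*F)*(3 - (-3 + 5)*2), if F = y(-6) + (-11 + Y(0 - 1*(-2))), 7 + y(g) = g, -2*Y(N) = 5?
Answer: 197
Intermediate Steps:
Y(N) = -5/2 (Y(N) = -1/2*5 = -5/2)
y(g) = -7 + g
F = -53/2 (F = (-7 - 6) + (-11 - 5/2) = -13 - 27/2 = -53/2 ≈ -26.500)
38 + (6*F)*(3 - (-3 + 5)*2) = 38 + (6*(-53/2))*(3 - (-3 + 5)*2) = 38 - 159*(3 - 2*2) = 38 - 159*(3 - 1*4) = 38 - 159*(3 - 4) = 38 - 159*(-1) = 38 + 159 = 197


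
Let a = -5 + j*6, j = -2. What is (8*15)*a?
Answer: -2040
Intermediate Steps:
a = -17 (a = -5 - 2*6 = -5 - 12 = -17)
(8*15)*a = (8*15)*(-17) = 120*(-17) = -2040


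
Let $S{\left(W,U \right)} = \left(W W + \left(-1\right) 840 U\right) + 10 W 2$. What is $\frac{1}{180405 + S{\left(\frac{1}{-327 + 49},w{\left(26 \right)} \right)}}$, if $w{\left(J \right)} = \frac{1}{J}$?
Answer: $\frac{1004692}{181218928713} \approx 5.5441 \cdot 10^{-6}$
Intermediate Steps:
$S{\left(W,U \right)} = W^{2} - 840 U + 20 W$ ($S{\left(W,U \right)} = \left(W^{2} - 840 U\right) + 20 W = W^{2} - 840 U + 20 W$)
$\frac{1}{180405 + S{\left(\frac{1}{-327 + 49},w{\left(26 \right)} \right)}} = \frac{1}{180405 + \left(\left(\frac{1}{-327 + 49}\right)^{2} - \frac{840}{26} + \frac{20}{-327 + 49}\right)} = \frac{1}{180405 + \left(\left(\frac{1}{-278}\right)^{2} - \frac{420}{13} + \frac{20}{-278}\right)} = \frac{1}{180405 + \left(\left(- \frac{1}{278}\right)^{2} - \frac{420}{13} + 20 \left(- \frac{1}{278}\right)\right)} = \frac{1}{180405 - \frac{32531547}{1004692}} = \frac{1}{\frac{181218928713}{1004692}} = \frac{1004692}{181218928713}$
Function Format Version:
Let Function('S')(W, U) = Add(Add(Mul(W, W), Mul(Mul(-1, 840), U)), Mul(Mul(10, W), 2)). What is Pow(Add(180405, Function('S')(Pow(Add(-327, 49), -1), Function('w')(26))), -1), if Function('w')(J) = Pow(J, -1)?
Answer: Rational(1004692, 181218928713) ≈ 5.5441e-6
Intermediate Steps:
Function('S')(W, U) = Add(Pow(W, 2), Mul(-840, U), Mul(20, W)) (Function('S')(W, U) = Add(Add(Pow(W, 2), Mul(-840, U)), Mul(20, W)) = Add(Pow(W, 2), Mul(-840, U), Mul(20, W)))
Pow(Add(180405, Function('S')(Pow(Add(-327, 49), -1), Function('w')(26))), -1) = Pow(Add(180405, Add(Pow(Pow(Add(-327, 49), -1), 2), Mul(-840, Pow(26, -1)), Mul(20, Pow(Add(-327, 49), -1)))), -1) = Pow(Add(180405, Add(Pow(Pow(-278, -1), 2), Mul(-840, Rational(1, 26)), Mul(20, Pow(-278, -1)))), -1) = Pow(Add(180405, Add(Pow(Rational(-1, 278), 2), Rational(-420, 13), Mul(20, Rational(-1, 278)))), -1) = Pow(Add(180405, Add(Rational(1, 77284), Rational(-420, 13), Rational(-10, 139))), -1) = Pow(Add(180405, Rational(-32531547, 1004692)), -1) = Pow(Rational(181218928713, 1004692), -1) = Rational(1004692, 181218928713)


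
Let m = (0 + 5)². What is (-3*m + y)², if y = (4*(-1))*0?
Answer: 5625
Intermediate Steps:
m = 25 (m = 5² = 25)
y = 0 (y = -4*0 = 0)
(-3*m + y)² = (-3*25 + 0)² = (-75 + 0)² = (-75)² = 5625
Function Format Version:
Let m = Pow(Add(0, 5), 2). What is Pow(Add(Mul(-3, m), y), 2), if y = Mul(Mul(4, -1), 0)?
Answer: 5625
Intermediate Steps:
m = 25 (m = Pow(5, 2) = 25)
y = 0 (y = Mul(-4, 0) = 0)
Pow(Add(Mul(-3, m), y), 2) = Pow(Add(Mul(-3, 25), 0), 2) = Pow(Add(-75, 0), 2) = Pow(-75, 2) = 5625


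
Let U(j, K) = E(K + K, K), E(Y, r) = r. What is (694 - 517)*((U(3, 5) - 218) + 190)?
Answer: -4071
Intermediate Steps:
U(j, K) = K
(694 - 517)*((U(3, 5) - 218) + 190) = (694 - 517)*((5 - 218) + 190) = 177*(-213 + 190) = 177*(-23) = -4071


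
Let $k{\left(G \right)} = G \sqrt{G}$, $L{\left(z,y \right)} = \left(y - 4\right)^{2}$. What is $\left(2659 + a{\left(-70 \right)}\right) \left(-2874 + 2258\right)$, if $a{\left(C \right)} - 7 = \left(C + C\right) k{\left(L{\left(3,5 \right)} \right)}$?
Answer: $-1556016$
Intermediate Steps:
$L{\left(z,y \right)} = \left(-4 + y\right)^{2}$
$k{\left(G \right)} = G^{\frac{3}{2}}$
$a{\left(C \right)} = 7 + 2 C$ ($a{\left(C \right)} = 7 + \left(C + C\right) \left(\left(-4 + 5\right)^{2}\right)^{\frac{3}{2}} = 7 + 2 C \left(1^{2}\right)^{\frac{3}{2}} = 7 + 2 C 1^{\frac{3}{2}} = 7 + 2 C 1 = 7 + 2 C$)
$\left(2659 + a{\left(-70 \right)}\right) \left(-2874 + 2258\right) = \left(2659 + \left(7 + 2 \left(-70\right)\right)\right) \left(-2874 + 2258\right) = \left(2659 + \left(7 - 140\right)\right) \left(-616\right) = \left(2659 - 133\right) \left(-616\right) = 2526 \left(-616\right) = -1556016$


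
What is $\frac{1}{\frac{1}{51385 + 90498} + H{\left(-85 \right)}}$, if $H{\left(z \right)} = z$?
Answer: $- \frac{141883}{12060054} \approx -0.011765$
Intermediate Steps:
$\frac{1}{\frac{1}{51385 + 90498} + H{\left(-85 \right)}} = \frac{1}{\frac{1}{51385 + 90498} - 85} = \frac{1}{\frac{1}{141883} - 85} = \frac{1}{- \frac{12060054}{141883}} = - \frac{141883}{12060054}$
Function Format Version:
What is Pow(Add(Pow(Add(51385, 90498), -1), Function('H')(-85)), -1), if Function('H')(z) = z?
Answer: Rational(-141883, 12060054) ≈ -0.011765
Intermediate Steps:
Pow(Add(Pow(Add(51385, 90498), -1), Function('H')(-85)), -1) = Pow(Add(Pow(Add(51385, 90498), -1), -85), -1) = Pow(Add(Pow(141883, -1), -85), -1) = Pow(Add(Rational(1, 141883), -85), -1) = Pow(Rational(-12060054, 141883), -1) = Rational(-141883, 12060054)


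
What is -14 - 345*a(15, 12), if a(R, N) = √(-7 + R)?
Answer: -14 - 690*√2 ≈ -989.81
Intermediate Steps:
-14 - 345*a(15, 12) = -14 - 345*√(-7 + 15) = -14 - 690*√2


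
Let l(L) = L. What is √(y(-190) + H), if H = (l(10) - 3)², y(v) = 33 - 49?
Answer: √33 ≈ 5.7446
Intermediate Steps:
y(v) = -16
H = 49 (H = (10 - 3)² = 7² = 49)
√(y(-190) + H) = √(-16 + 49) = √33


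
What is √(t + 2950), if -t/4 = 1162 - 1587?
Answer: 5*√186 ≈ 68.191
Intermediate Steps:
t = 1700 (t = -4*(1162 - 1587) = -4*(-425) = 1700)
√(t + 2950) = √(1700 + 2950) = √4650 = 5*√186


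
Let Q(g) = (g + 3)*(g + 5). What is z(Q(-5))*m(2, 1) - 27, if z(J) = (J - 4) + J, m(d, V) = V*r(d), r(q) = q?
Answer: -35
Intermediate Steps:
Q(g) = (3 + g)*(5 + g)
m(d, V) = V*d
z(J) = -4 + 2*J (z(J) = (-4 + J) + J = -4 + 2*J)
z(Q(-5))*m(2, 1) - 27 = (-4 + 2*(15 + (-5)**2 + 8*(-5)))*(1*2) - 27 = (-4 + 2*(15 + 25 - 40))*2 - 27 = (-4 + 2*0)*2 - 27 = (-4 + 0)*2 - 27 = -4*2 - 27 = -8 - 27 = -35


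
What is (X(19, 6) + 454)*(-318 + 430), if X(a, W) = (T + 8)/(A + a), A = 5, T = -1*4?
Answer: 152600/3 ≈ 50867.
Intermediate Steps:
T = -4
X(a, W) = 4/(5 + a) (X(a, W) = (-4 + 8)/(5 + a) = 4/(5 + a))
(X(19, 6) + 454)*(-318 + 430) = (4/(5 + 19) + 454)*(-318 + 430) = (4/24 + 454)*112 = (4*(1/24) + 454)*112 = (1/6 + 454)*112 = (2725/6)*112 = 152600/3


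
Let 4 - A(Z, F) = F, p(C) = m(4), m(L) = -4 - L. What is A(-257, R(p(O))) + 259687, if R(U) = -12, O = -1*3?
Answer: 259703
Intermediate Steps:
O = -3
p(C) = -8 (p(C) = -4 - 1*4 = -4 - 4 = -8)
A(Z, F) = 4 - F
A(-257, R(p(O))) + 259687 = (4 - 1*(-12)) + 259687 = (4 + 12) + 259687 = 16 + 259687 = 259703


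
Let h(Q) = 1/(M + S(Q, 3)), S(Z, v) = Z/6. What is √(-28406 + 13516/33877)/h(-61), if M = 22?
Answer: 71*I*√32599720088842/203262 ≈ 1994.4*I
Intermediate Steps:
S(Z, v) = Z/6 (S(Z, v) = Z*(⅙) = Z/6)
h(Q) = 1/(22 + Q/6)
√(-28406 + 13516/33877)/h(-61) = √(-28406 + 13516/33877)/((6/(132 - 61))) = √(-28406 + 13516*(1/33877))/((6/71)) = √(-28406 + 13516/33877)/((6*(1/71))) = √(-962296546/33877)/(6/71) = (I*√32599720088842/33877)*(71/6) = 71*I*√32599720088842/203262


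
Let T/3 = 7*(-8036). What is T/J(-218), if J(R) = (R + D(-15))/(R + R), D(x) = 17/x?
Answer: -1103664240/3287 ≈ -3.3577e+5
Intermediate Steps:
J(R) = (-17/15 + R)/(2*R) (J(R) = (R + 17/(-15))/(R + R) = (R + 17*(-1/15))/((2*R)) = (R - 17/15)*(1/(2*R)) = (-17/15 + R)*(1/(2*R)) = (-17/15 + R)/(2*R))
T = -168756 (T = 3*(7*(-8036)) = 3*(-56252) = -168756)
T/J(-218) = -168756*(-6540/(-17 + 15*(-218))) = -168756*(-6540/(-17 - 3270)) = -168756/((1/30)*(-1/218)*(-3287)) = -168756/3287/6540 = -168756*6540/3287 = -1103664240/3287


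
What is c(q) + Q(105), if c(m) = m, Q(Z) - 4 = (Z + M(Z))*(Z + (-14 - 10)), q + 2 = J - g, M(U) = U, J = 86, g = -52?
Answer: 17150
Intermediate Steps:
q = 136 (q = -2 + (86 - 1*(-52)) = -2 + (86 + 52) = -2 + 138 = 136)
Q(Z) = 4 + 2*Z*(-24 + Z) (Q(Z) = 4 + (Z + Z)*(Z + (-14 - 10)) = 4 + (2*Z)*(Z - 24) = 4 + (2*Z)*(-24 + Z) = 4 + 2*Z*(-24 + Z))
c(q) + Q(105) = 136 + (4 - 48*105 + 2*105**2) = 136 + (4 - 5040 + 2*11025) = 136 + (4 - 5040 + 22050) = 136 + 17014 = 17150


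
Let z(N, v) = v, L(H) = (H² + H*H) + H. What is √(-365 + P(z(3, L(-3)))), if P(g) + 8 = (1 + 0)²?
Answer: 2*I*√93 ≈ 19.287*I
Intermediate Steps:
L(H) = H + 2*H² (L(H) = (H² + H²) + H = 2*H² + H = H + 2*H²)
P(g) = -7 (P(g) = -8 + (1 + 0)² = -8 + 1² = -8 + 1 = -7)
√(-365 + P(z(3, L(-3)))) = √(-365 - 7) = √(-372) = 2*I*√93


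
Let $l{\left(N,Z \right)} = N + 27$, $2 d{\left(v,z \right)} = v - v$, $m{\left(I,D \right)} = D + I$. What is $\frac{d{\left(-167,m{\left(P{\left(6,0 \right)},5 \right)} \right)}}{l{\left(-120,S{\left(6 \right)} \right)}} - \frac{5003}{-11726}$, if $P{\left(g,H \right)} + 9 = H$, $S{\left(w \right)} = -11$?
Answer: $\frac{5003}{11726} \approx 0.42666$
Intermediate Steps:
$P{\left(g,H \right)} = -9 + H$
$d{\left(v,z \right)} = 0$ ($d{\left(v,z \right)} = \frac{v - v}{2} = \frac{1}{2} \cdot 0 = 0$)
$l{\left(N,Z \right)} = 27 + N$
$\frac{d{\left(-167,m{\left(P{\left(6,0 \right)},5 \right)} \right)}}{l{\left(-120,S{\left(6 \right)} \right)}} - \frac{5003}{-11726} = \frac{0}{27 - 120} - \frac{5003}{-11726} = \frac{0}{-93} - - \frac{5003}{11726} = 0 \left(- \frac{1}{93}\right) + \frac{5003}{11726} = 0 + \frac{5003}{11726} = \frac{5003}{11726}$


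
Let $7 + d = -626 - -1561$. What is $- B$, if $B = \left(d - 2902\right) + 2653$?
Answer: $-679$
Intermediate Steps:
$d = 928$ ($d = -7 - -935 = -7 + \left(-626 + 1561\right) = -7 + 935 = 928$)
$B = 679$ ($B = \left(928 - 2902\right) + 2653 = -1974 + 2653 = 679$)
$- B = \left(-1\right) 679 = -679$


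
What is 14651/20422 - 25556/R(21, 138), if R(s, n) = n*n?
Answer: -60722747/97229142 ≈ -0.62453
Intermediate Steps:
R(s, n) = n²
14651/20422 - 25556/R(21, 138) = 14651/20422 - 25556/(138²) = 14651*(1/20422) - 25556/19044 = 14651/20422 - 25556*1/19044 = 14651/20422 - 6389/4761 = -60722747/97229142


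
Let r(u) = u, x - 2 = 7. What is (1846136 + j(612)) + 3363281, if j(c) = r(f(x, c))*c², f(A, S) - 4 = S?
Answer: 235928521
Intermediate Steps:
x = 9 (x = 2 + 7 = 9)
f(A, S) = 4 + S
j(c) = c²*(4 + c) (j(c) = (4 + c)*c² = c²*(4 + c))
(1846136 + j(612)) + 3363281 = (1846136 + 612²*(4 + 612)) + 3363281 = (1846136 + 374544*616) + 3363281 = (1846136 + 230719104) + 3363281 = 232565240 + 3363281 = 235928521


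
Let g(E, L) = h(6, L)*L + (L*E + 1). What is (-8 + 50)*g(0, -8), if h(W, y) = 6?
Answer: -1974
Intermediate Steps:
g(E, L) = 1 + 6*L + E*L (g(E, L) = 6*L + (L*E + 1) = 6*L + (E*L + 1) = 6*L + (1 + E*L) = 1 + 6*L + E*L)
(-8 + 50)*g(0, -8) = (-8 + 50)*(1 + 6*(-8) + 0*(-8)) = 42*(1 - 48 + 0) = 42*(-47) = -1974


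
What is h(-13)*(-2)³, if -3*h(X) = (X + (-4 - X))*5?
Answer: -160/3 ≈ -53.333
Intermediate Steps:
h(X) = 20/3 (h(X) = -(X + (-4 - X))*5/3 = -(-4)*5/3 = -⅓*(-20) = 20/3)
h(-13)*(-2)³ = (20/3)*(-2)³ = (20/3)*(-8) = -160/3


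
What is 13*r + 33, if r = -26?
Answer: -305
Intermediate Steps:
13*r + 33 = 13*(-26) + 33 = -338 + 33 = -305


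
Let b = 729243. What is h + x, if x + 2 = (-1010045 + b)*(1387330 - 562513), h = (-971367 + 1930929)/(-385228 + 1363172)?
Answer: -113250933634553611/488972 ≈ -2.3161e+11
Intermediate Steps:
h = 479781/488972 (h = 959562/977944 = 959562*(1/977944) = 479781/488972 ≈ 0.98120)
x = -231610263236 (x = -2 + (-1010045 + 729243)*(1387330 - 562513) = -2 - 280802*824817 = -2 - 231610263234 = -231610263236)
h + x = 479781/488972 - 231610263236 = -113250933634553611/488972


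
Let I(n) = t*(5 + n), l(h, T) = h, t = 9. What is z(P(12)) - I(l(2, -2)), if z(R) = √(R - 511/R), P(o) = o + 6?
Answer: -63 + I*√374/6 ≈ -63.0 + 3.2232*I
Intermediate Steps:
P(o) = 6 + o
I(n) = 45 + 9*n (I(n) = 9*(5 + n) = 45 + 9*n)
z(P(12)) - I(l(2, -2)) = √((6 + 12) - 511/(6 + 12)) - (45 + 9*2) = √(18 - 511/18) - (45 + 18) = √(18 - 511*1/18) - 1*63 = √(18 - 511/18) - 63 = √(-187/18) - 63 = I*√374/6 - 63 = -63 + I*√374/6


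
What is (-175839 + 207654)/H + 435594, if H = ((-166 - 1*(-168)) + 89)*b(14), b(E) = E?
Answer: 79282653/182 ≈ 4.3562e+5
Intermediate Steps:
H = 1274 (H = ((-166 - 1*(-168)) + 89)*14 = ((-166 + 168) + 89)*14 = (2 + 89)*14 = 91*14 = 1274)
(-175839 + 207654)/H + 435594 = (-175839 + 207654)/1274 + 435594 = 31815*(1/1274) + 435594 = 4545/182 + 435594 = 79282653/182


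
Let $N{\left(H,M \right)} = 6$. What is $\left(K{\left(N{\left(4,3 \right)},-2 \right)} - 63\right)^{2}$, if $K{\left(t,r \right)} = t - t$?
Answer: $3969$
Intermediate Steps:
$K{\left(t,r \right)} = 0$
$\left(K{\left(N{\left(4,3 \right)},-2 \right)} - 63\right)^{2} = \left(0 - 63\right)^{2} = \left(-63\right)^{2} = 3969$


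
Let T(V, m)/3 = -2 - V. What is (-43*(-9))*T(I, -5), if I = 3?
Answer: -5805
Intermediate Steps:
T(V, m) = -6 - 3*V (T(V, m) = 3*(-2 - V) = -6 - 3*V)
(-43*(-9))*T(I, -5) = (-43*(-9))*(-6 - 3*3) = 387*(-6 - 9) = 387*(-15) = -5805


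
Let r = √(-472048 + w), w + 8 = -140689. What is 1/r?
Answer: -I*√12505/87535 ≈ -0.0012775*I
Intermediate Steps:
w = -140697 (w = -8 - 140689 = -140697)
r = 7*I*√12505 (r = √(-472048 - 140697) = √(-612745) = 7*I*√12505 ≈ 782.78*I)
1/r = 1/(7*I*√12505) = -I*√12505/87535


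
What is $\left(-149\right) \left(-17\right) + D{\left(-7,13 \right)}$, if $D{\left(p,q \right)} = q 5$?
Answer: $2598$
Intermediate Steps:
$D{\left(p,q \right)} = 5 q$
$\left(-149\right) \left(-17\right) + D{\left(-7,13 \right)} = \left(-149\right) \left(-17\right) + 5 \cdot 13 = 2533 + 65 = 2598$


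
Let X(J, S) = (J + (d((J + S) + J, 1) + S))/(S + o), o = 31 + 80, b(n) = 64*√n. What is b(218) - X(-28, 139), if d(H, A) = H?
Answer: -97/125 + 64*√218 ≈ 944.17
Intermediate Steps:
o = 111
X(J, S) = (2*S + 3*J)/(111 + S) (X(J, S) = (J + (((J + S) + J) + S))/(S + 111) = (J + ((S + 2*J) + S))/(111 + S) = (J + (2*J + 2*S))/(111 + S) = (2*S + 3*J)/(111 + S))
b(218) - X(-28, 139) = 64*√218 - (2*139 + 3*(-28))/(111 + 139) = 64*√218 - (278 - 84)/250 = 64*√218 - 194/250 = 64*√218 - 1*97/125 = 64*√218 - 97/125 = -97/125 + 64*√218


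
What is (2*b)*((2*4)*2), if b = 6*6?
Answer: 1152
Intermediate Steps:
b = 36
(2*b)*((2*4)*2) = (2*36)*((2*4)*2) = 72*(8*2) = 72*16 = 1152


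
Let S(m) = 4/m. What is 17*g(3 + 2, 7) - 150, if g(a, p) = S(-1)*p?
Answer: -626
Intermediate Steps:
g(a, p) = -4*p (g(a, p) = (4/(-1))*p = (4*(-1))*p = -4*p)
17*g(3 + 2, 7) - 150 = 17*(-4*7) - 150 = 17*(-28) - 150 = -476 - 150 = -626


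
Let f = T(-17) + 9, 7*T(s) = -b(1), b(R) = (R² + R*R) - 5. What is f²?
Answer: 4356/49 ≈ 88.898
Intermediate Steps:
b(R) = -5 + 2*R² (b(R) = (R² + R²) - 5 = 2*R² - 5 = -5 + 2*R²)
T(s) = 3/7 (T(s) = (-(-5 + 2*1²))/7 = (-(-5 + 2*1))/7 = (-(-5 + 2))/7 = (-1*(-3))/7 = (⅐)*3 = 3/7)
f = 66/7 (f = 3/7 + 9 = 66/7 ≈ 9.4286)
f² = (66/7)² = 4356/49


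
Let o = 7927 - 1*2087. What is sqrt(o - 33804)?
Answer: 2*I*sqrt(6991) ≈ 167.22*I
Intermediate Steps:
o = 5840 (o = 7927 - 2087 = 5840)
sqrt(o - 33804) = sqrt(5840 - 33804) = sqrt(-27964) = 2*I*sqrt(6991)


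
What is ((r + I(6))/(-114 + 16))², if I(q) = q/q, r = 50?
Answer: 2601/9604 ≈ 0.27082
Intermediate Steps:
I(q) = 1
((r + I(6))/(-114 + 16))² = ((50 + 1)/(-114 + 16))² = (51/(-98))² = (51*(-1/98))² = (-51/98)² = 2601/9604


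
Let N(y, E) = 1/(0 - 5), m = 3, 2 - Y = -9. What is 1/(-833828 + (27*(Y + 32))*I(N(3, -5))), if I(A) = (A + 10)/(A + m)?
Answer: -2/1659529 ≈ -1.2052e-6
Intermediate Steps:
Y = 11 (Y = 2 - 1*(-9) = 2 + 9 = 11)
N(y, E) = -⅕ (N(y, E) = 1/(-5) = -⅕)
I(A) = (10 + A)/(3 + A) (I(A) = (A + 10)/(A + 3) = (10 + A)/(3 + A))
1/(-833828 + (27*(Y + 32))*I(N(3, -5))) = 1/(-833828 + (27*(11 + 32))*((10 - ⅕)/(3 - ⅕))) = 1/(-833828 + (27*43)*((49/5)/(14/5))) = 1/(-833828 + 1161*((5/14)*(49/5))) = 1/(-833828 + 1161*(7/2)) = 1/(-833828 + 8127/2) = 1/(-1659529/2) = -2/1659529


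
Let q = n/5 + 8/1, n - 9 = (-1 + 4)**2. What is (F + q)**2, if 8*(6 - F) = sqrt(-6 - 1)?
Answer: 495441/1600 - 22*I*sqrt(7)/5 ≈ 309.65 - 11.641*I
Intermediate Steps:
F = 6 - I*sqrt(7)/8 (F = 6 - sqrt(-6 - 1)/8 = 6 - I*sqrt(7)/8 ≈ 6.0 - 0.33072*I)
n = 18 (n = 9 + (-1 + 4)**2 = 9 + 3**2 = 9 + 9 = 18)
q = 58/5 (q = 18/5 + 8/1 = 18*(1/5) + 8*1 = 18/5 + 8 = 58/5 ≈ 11.600)
(F + q)**2 = ((6 - I*sqrt(7)/8) + 58/5)**2 = (88/5 - I*sqrt(7)/8)**2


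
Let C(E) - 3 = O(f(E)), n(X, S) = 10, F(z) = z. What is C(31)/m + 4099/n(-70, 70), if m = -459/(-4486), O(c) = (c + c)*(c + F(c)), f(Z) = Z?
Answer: 174457861/4590 ≈ 38008.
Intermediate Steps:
O(c) = 4*c² (O(c) = (c + c)*(c + c) = (2*c)*(2*c) = 4*c²)
C(E) = 3 + 4*E²
m = 459/4486 (m = -459*(-1/4486) = 459/4486 ≈ 0.10232)
C(31)/m + 4099/n(-70, 70) = (3 + 4*31²)/(459/4486) + 4099/10 = (3 + 4*961)*(4486/459) + 4099*(⅒) = (3 + 3844)*(4486/459) + 4099/10 = 3847*(4486/459) + 4099/10 = 17257642/459 + 4099/10 = 174457861/4590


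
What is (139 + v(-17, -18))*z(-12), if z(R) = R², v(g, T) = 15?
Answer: 22176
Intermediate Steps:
(139 + v(-17, -18))*z(-12) = (139 + 15)*(-12)² = 154*144 = 22176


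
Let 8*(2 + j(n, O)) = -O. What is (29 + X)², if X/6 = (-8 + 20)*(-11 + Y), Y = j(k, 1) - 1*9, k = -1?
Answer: 2446096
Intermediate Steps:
j(n, O) = -2 - O/8 (j(n, O) = -2 + (-O)/8 = -2 - O/8)
Y = -89/8 (Y = (-2 - ⅛*1) - 1*9 = (-2 - ⅛) - 9 = -17/8 - 9 = -89/8 ≈ -11.125)
X = -1593 (X = 6*((-8 + 20)*(-11 - 89/8)) = 6*(12*(-177/8)) = 6*(-531/2) = -1593)
(29 + X)² = (29 - 1593)² = (-1564)² = 2446096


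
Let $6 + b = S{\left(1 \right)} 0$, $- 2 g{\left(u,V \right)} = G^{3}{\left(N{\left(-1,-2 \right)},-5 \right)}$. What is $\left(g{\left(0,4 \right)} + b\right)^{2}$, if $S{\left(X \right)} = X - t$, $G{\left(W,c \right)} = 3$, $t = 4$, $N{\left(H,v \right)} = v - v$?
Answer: $\frac{1521}{4} \approx 380.25$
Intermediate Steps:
$N{\left(H,v \right)} = 0$
$S{\left(X \right)} = -4 + X$ ($S{\left(X \right)} = X - 4 = -4 + X$)
$g{\left(u,V \right)} = - \frac{27}{2}$ ($g{\left(u,V \right)} = - \frac{3^{3}}{2} = \left(- \frac{1}{2}\right) 27 = - \frac{27}{2}$)
$b = -6$ ($b = -6 + \left(-4 + 1\right) 0 = -6 - 0 = -6 + 0 = -6$)
$\left(g{\left(0,4 \right)} + b\right)^{2} = \left(- \frac{27}{2} - 6\right)^{2} = \left(- \frac{39}{2}\right)^{2} = \frac{1521}{4}$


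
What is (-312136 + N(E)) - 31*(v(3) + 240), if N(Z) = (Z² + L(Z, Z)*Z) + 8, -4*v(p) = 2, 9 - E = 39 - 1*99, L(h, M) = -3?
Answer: -629997/2 ≈ -3.1500e+5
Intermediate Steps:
E = 69 (E = 9 - (39 - 1*99) = 9 - (39 - 99) = 9 - 1*(-60) = 9 + 60 = 69)
v(p) = -½ (v(p) = -¼*2 = -½)
N(Z) = 8 + Z² - 3*Z (N(Z) = (Z² - 3*Z) + 8 = 8 + Z² - 3*Z)
(-312136 + N(E)) - 31*(v(3) + 240) = (-312136 + (8 + 69² - 3*69)) - 31*(-½ + 240) = (-312136 + (8 + 4761 - 207)) - 31*479/2 = (-312136 + 4562) - 14849/2 = -307574 - 14849/2 = -629997/2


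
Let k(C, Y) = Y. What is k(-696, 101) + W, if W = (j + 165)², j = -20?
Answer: 21126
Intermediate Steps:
W = 21025 (W = (-20 + 165)² = 145² = 21025)
k(-696, 101) + W = 101 + 21025 = 21126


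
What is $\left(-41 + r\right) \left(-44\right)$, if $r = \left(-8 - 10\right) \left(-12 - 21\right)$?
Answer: $-24332$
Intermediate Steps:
$r = 594$ ($r = \left(-18\right) \left(-33\right) = 594$)
$\left(-41 + r\right) \left(-44\right) = \left(-41 + 594\right) \left(-44\right) = 553 \left(-44\right) = -24332$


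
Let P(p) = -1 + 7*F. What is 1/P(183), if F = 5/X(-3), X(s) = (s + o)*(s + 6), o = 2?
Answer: -3/38 ≈ -0.078947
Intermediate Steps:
X(s) = (2 + s)*(6 + s) (X(s) = (s + 2)*(s + 6) = (2 + s)*(6 + s))
F = -5/3 (F = 5/(12 + (-3)² + 8*(-3)) = 5/(12 + 9 - 24) = 5/(-3) = 5*(-⅓) = -5/3 ≈ -1.6667)
P(p) = -38/3 (P(p) = -1 + 7*(-5/3) = -1 - 35/3 = -38/3)
1/P(183) = 1/(-38/3) = -3/38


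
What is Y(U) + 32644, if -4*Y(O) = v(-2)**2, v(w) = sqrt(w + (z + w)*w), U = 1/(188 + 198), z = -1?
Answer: 32643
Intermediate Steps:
U = 1/386 ≈ 0.0025907
v(w) = sqrt(w + w*(-1 + w)) (v(w) = sqrt(w + (-1 + w)*w) = sqrt(w + w*(-1 + w)))
Y(O) = -1 (Y(O) = -(-2)**2/4 = -(sqrt(4))**2/4 = -1/4*2**2 = -1/4*4 = -1)
Y(U) + 32644 = -1 + 32644 = 32643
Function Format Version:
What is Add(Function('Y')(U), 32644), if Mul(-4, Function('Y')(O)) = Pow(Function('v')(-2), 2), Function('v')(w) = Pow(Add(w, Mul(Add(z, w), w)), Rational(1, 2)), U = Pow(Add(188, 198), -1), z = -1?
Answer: 32643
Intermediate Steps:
U = Rational(1, 386) (U = Pow(386, -1) = Rational(1, 386) ≈ 0.0025907)
Function('v')(w) = Pow(Add(w, Mul(w, Add(-1, w))), Rational(1, 2)) (Function('v')(w) = Pow(Add(w, Mul(Add(-1, w), w)), Rational(1, 2)) = Pow(Add(w, Mul(w, Add(-1, w))), Rational(1, 2)))
Function('Y')(O) = -1 (Function('Y')(O) = Mul(Rational(-1, 4), Pow(Pow(Pow(-2, 2), Rational(1, 2)), 2)) = Mul(Rational(-1, 4), Pow(Pow(4, Rational(1, 2)), 2)) = Mul(Rational(-1, 4), Pow(2, 2)) = Mul(Rational(-1, 4), 4) = -1)
Add(Function('Y')(U), 32644) = Add(-1, 32644) = 32643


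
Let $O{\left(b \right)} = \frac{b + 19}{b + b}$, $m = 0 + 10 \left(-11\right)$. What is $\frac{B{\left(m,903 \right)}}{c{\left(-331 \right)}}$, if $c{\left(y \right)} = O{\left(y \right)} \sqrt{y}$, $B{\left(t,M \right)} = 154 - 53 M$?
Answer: $\frac{47705 i \sqrt{331}}{156} \approx 5563.6 i$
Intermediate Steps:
$m = -110$ ($m = 0 - 110 = -110$)
$O{\left(b \right)} = \frac{19 + b}{2 b}$
$B{\left(t,M \right)} = 154 - 53 M$
$c{\left(y \right)} = \frac{19 + y}{2 \sqrt{y}}$ ($c{\left(y \right)} = \frac{19 + y}{2 y} \sqrt{y} = \frac{19 + y}{2 \sqrt{y}}$)
$\frac{B{\left(m,903 \right)}}{c{\left(-331 \right)}} = \frac{154 - 47859}{\frac{1}{2} \frac{1}{\sqrt{-331}} \left(19 - 331\right)} = \frac{154 - 47859}{\frac{1}{2} \left(- \frac{i \sqrt{331}}{331}\right) \left(-312\right)} = - \frac{47705}{\frac{156}{331} i \sqrt{331}} = - 47705 \left(- \frac{i \sqrt{331}}{156}\right) = \frac{47705 i \sqrt{331}}{156}$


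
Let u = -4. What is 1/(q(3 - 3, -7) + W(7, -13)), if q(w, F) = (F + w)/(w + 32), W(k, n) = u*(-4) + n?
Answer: 32/89 ≈ 0.35955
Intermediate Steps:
W(k, n) = 16 + n (W(k, n) = -4*(-4) + n = 16 + n)
q(w, F) = (F + w)/(32 + w)
1/(q(3 - 3, -7) + W(7, -13)) = 1/((-7 + (3 - 3))/(32 + (3 - 3)) + (16 - 13)) = 1/((-7 + 0)/(32 + 0) + 3) = 1/(-7/32 + 3) = 1/(89/32) = 32/89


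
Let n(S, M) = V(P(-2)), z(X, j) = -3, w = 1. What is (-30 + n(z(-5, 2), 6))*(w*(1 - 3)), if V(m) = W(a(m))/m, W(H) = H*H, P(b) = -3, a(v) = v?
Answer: 66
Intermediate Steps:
W(H) = H²
V(m) = m (V(m) = m²/m = m)
n(S, M) = -3
(-30 + n(z(-5, 2), 6))*(w*(1 - 3)) = (-30 - 3)*(1*(1 - 3)) = -33*(-2) = 66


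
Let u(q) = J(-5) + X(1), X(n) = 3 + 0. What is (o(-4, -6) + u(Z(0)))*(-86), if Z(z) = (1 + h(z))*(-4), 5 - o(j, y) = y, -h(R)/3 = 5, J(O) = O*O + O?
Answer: -2924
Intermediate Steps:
X(n) = 3
J(O) = O + O**2 (J(O) = O**2 + O = O + O**2)
h(R) = -15 (h(R) = -3*5 = -15)
o(j, y) = 5 - y
Z(z) = 56 (Z(z) = (1 - 15)*(-4) = -14*(-4) = 56)
u(q) = 23 (u(q) = -5*(1 - 5) + 3 = -5*(-4) + 3 = 20 + 3 = 23)
(o(-4, -6) + u(Z(0)))*(-86) = ((5 - 1*(-6)) + 23)*(-86) = ((5 + 6) + 23)*(-86) = (11 + 23)*(-86) = 34*(-86) = -2924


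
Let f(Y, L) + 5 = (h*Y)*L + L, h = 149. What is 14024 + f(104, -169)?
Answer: -2604974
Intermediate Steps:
f(Y, L) = -5 + L + 149*L*Y (f(Y, L) = -5 + ((149*Y)*L + L) = -5 + (149*L*Y + L) = -5 + (L + 149*L*Y) = -5 + L + 149*L*Y)
14024 + f(104, -169) = 14024 + (-5 - 169 + 149*(-169)*104) = 14024 + (-5 - 169 - 2618824) = 14024 - 2618998 = -2604974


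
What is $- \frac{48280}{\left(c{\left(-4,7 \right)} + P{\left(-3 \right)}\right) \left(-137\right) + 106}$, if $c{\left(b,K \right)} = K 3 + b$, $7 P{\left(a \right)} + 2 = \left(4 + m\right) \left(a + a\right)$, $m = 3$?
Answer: $\frac{337960}{9533} \approx 35.452$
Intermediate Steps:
$P{\left(a \right)} = - \frac{2}{7} + 2 a$ ($P{\left(a \right)} = - \frac{2}{7} + \frac{\left(4 + 3\right) \left(a + a\right)}{7} = - \frac{2}{7} + \frac{7 \cdot 2 a}{7} = - \frac{2}{7} + \frac{14 a}{7} = - \frac{2}{7} + 2 a$)
$c{\left(b,K \right)} = b + 3 K$ ($c{\left(b,K \right)} = 3 K + b = b + 3 K$)
$- \frac{48280}{\left(c{\left(-4,7 \right)} + P{\left(-3 \right)}\right) \left(-137\right) + 106} = - \frac{48280}{\left(\left(-4 + 3 \cdot 7\right) + \left(- \frac{2}{7} + 2 \left(-3\right)\right)\right) \left(-137\right) + 106} = - \frac{48280}{\left(\left(-4 + 21\right) - \frac{44}{7}\right) \left(-137\right) + 106} = - \frac{48280}{\left(17 - \frac{44}{7}\right) \left(-137\right) + 106} = - \frac{48280}{\frac{75}{7} \left(-137\right) + 106} = - \frac{48280}{- \frac{10275}{7} + 106} = - \frac{48280}{- \frac{9533}{7}} = \left(-48280\right) \left(- \frac{7}{9533}\right) = \frac{337960}{9533}$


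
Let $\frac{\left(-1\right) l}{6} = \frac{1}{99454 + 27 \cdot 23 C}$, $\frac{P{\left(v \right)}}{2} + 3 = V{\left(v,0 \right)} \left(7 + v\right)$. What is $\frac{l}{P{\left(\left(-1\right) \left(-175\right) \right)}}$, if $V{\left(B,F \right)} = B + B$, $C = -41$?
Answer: $- \frac{3}{4713132121} \approx -6.3652 \cdot 10^{-10}$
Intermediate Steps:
$V{\left(B,F \right)} = 2 B$
$P{\left(v \right)} = -6 + 4 v \left(7 + v\right)$ ($P{\left(v \right)} = -6 + 2 \cdot 2 v \left(7 + v\right) = -6 + 4 v \left(7 + v\right)$)
$l = - \frac{6}{73993}$ ($l = - \frac{6}{99454 + 27 \cdot 23 \left(-41\right)} = - \frac{6}{99454 + 621 \left(-41\right)} = - \frac{6}{99454 - 25461} = - \frac{6}{73993} \approx -8.1089 \cdot 10^{-5}$)
$\frac{l}{P{\left(\left(-1\right) \left(-175\right) \right)}} = - \frac{6}{73993 \left(-6 + 4 \left(\left(-1\right) \left(-175\right)\right)^{2} + 28 \left(\left(-1\right) \left(-175\right)\right)\right)} = - \frac{6}{73993 \left(-6 + 4 \cdot 175^{2} + 28 \cdot 175\right)} = - \frac{6}{73993 \left(-6 + 4 \cdot 30625 + 4900\right)} = - \frac{6}{73993 \left(-6 + 122500 + 4900\right)} = - \frac{6}{73993 \cdot 127394} = \left(- \frac{6}{73993}\right) \frac{1}{127394} = - \frac{3}{4713132121}$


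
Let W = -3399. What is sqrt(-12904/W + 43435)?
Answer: sqrt(501857146131)/3399 ≈ 208.42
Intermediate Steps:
sqrt(-12904/W + 43435) = sqrt(-12904/(-3399) + 43435) = sqrt(-12904*(-1/3399) + 43435) = sqrt(12904/3399 + 43435) = sqrt(147648469/3399) = sqrt(501857146131)/3399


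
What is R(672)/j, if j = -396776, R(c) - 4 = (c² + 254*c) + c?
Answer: -155737/99194 ≈ -1.5700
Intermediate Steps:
R(c) = 4 + c² + 255*c (R(c) = 4 + ((c² + 254*c) + c) = 4 + (c² + 255*c) = 4 + c² + 255*c)
R(672)/j = (4 + 672² + 255*672)/(-396776) = (4 + 451584 + 171360)*(-1/396776) = 622948*(-1/396776) = -155737/99194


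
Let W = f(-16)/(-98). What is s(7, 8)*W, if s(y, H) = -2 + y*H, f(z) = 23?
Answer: -621/49 ≈ -12.673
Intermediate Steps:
s(y, H) = -2 + H*y
W = -23/98 (W = 23/(-98) = 23*(-1/98) = -23/98 ≈ -0.23469)
s(7, 8)*W = (-2 + 8*7)*(-23/98) = (-2 + 56)*(-23/98) = 54*(-23/98) = -621/49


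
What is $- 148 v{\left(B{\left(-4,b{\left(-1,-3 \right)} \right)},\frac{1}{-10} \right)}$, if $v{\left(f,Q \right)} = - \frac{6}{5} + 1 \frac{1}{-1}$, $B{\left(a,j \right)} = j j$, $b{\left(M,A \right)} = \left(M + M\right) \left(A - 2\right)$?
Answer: $\frac{1628}{5} \approx 325.6$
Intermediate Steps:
$b{\left(M,A \right)} = 2 M \left(-2 + A\right)$
$B{\left(a,j \right)} = j^{2}$
$v{\left(f,Q \right)} = - \frac{11}{5}$ ($v{\left(f,Q \right)} = \left(-6\right) \frac{1}{5} + 1 \left(-1\right) = - \frac{6}{5} - 1 = - \frac{11}{5}$)
$- 148 v{\left(B{\left(-4,b{\left(-1,-3 \right)} \right)},\frac{1}{-10} \right)} = \left(-148\right) \left(- \frac{11}{5}\right) = \frac{1628}{5}$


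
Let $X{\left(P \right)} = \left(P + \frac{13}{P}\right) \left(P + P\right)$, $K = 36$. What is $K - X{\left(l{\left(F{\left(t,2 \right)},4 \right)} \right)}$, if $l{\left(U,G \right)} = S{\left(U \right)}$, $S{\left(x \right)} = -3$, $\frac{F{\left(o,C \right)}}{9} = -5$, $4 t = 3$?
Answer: $-8$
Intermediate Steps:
$t = \frac{3}{4}$ ($t = \frac{1}{4} \cdot 3 = \frac{3}{4} \approx 0.75$)
$F{\left(o,C \right)} = -45$ ($F{\left(o,C \right)} = 9 \left(-5\right) = -45$)
$l{\left(U,G \right)} = -3$
$X{\left(P \right)} = 2 P \left(P + \frac{13}{P}\right)$ ($X{\left(P \right)} = \left(P + \frac{13}{P}\right) 2 P = 2 P \left(P + \frac{13}{P}\right)$)
$K - X{\left(l{\left(F{\left(t,2 \right)},4 \right)} \right)} = 36 - \left(26 + 2 \left(-3\right)^{2}\right) = 36 - \left(26 + 2 \cdot 9\right) = 36 - \left(26 + 18\right) = 36 - 44 = -8$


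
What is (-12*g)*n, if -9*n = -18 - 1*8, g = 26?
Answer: -2704/3 ≈ -901.33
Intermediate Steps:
n = 26/9 (n = -(-18 - 1*8)/9 = -(-18 - 8)/9 = -1/9*(-26) = 26/9 ≈ 2.8889)
(-12*g)*n = -12*26*(26/9) = -312*26/9 = -2704/3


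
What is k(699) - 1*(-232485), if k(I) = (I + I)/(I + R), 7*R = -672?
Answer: 46729951/201 ≈ 2.3249e+5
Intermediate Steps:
R = -96 (R = (⅐)*(-672) = -96)
k(I) = 2*I/(-96 + I) (k(I) = (I + I)/(I - 96) = (2*I)/(-96 + I) = 2*I/(-96 + I))
k(699) - 1*(-232485) = 2*699/(-96 + 699) - 1*(-232485) = 2*699/603 + 232485 = 2*699*(1/603) + 232485 = 466/201 + 232485 = 46729951/201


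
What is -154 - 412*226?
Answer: -93266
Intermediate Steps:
-154 - 412*226 = -154 - 93112 = -93266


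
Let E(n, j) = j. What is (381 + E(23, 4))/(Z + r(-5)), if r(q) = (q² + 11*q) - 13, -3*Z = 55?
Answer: -1155/184 ≈ -6.2772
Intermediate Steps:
Z = -55/3 (Z = -⅓*55 = -55/3 ≈ -18.333)
r(q) = -13 + q² + 11*q
(381 + E(23, 4))/(Z + r(-5)) = (381 + 4)/(-55/3 + (-13 + (-5)² + 11*(-5))) = 385/(-55/3 + (-13 + 25 - 55)) = 385/(-55/3 - 43) = 385/(-184/3) = 385*(-3/184) = -1155/184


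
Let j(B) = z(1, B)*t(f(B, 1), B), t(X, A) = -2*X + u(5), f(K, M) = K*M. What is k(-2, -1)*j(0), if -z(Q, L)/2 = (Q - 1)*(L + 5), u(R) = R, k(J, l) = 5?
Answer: 0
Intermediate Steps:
z(Q, L) = -2*(-1 + Q)*(5 + L) (z(Q, L) = -2*(Q - 1)*(L + 5) = -2*(-1 + Q)*(5 + L))
t(X, A) = 5 - 2*X (t(X, A) = -2*X + 5 = 5 - 2*X)
j(B) = 0 (j(B) = (10 - 10*1 + 2*B - 2*B*1)*(5 - 2*B) = (10 - 10 + 2*B - 2*B)*(5 - 2*B) = 0*(5 - 2*B) = 0)
k(-2, -1)*j(0) = 5*0 = 0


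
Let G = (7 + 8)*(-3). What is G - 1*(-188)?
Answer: 143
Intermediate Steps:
G = -45 (G = 15*(-3) = -45)
G - 1*(-188) = -45 - 1*(-188) = -45 + 188 = 143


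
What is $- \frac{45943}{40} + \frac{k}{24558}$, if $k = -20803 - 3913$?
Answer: $- \frac{564628417}{491160} \approx -1149.6$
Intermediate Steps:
$k = -24716$ ($k = -20803 - 3913 = -24716$)
$- \frac{45943}{40} + \frac{k}{24558} = - \frac{45943}{40} - \frac{24716}{24558} = \left(-45943\right) \frac{1}{40} - \frac{12358}{12279} = - \frac{45943}{40} - \frac{12358}{12279} = - \frac{564628417}{491160}$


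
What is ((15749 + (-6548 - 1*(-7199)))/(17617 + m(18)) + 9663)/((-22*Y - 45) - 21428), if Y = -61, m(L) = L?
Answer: -34084681/71002037 ≈ -0.48005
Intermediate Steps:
((15749 + (-6548 - 1*(-7199)))/(17617 + m(18)) + 9663)/((-22*Y - 45) - 21428) = ((15749 + (-6548 - 1*(-7199)))/(17617 + 18) + 9663)/((-22*(-61) - 45) - 21428) = ((15749 + (-6548 + 7199))/17635 + 9663)/((1342 - 45) - 21428) = ((15749 + 651)*(1/17635) + 9663)/(1297 - 21428) = (16400*(1/17635) + 9663)/(-20131) = (3280/3527 + 9663)*(-1/20131) = (34084681/3527)*(-1/20131) = -34084681/71002037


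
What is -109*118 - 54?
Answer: -12916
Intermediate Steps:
-109*118 - 54 = -12862 - 54 = -12916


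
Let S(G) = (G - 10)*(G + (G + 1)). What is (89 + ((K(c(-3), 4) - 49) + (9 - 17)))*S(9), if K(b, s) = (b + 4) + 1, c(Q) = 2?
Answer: -741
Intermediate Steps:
S(G) = (1 + 2*G)*(-10 + G) (S(G) = (-10 + G)*(G + (1 + G)) = (-10 + G)*(1 + 2*G) = (1 + 2*G)*(-10 + G))
K(b, s) = 5 + b (K(b, s) = (4 + b) + 1 = 5 + b)
(89 + ((K(c(-3), 4) - 49) + (9 - 17)))*S(9) = (89 + (((5 + 2) - 49) + (9 - 17)))*(-10 - 19*9 + 2*9²) = (89 + ((7 - 49) - 8))*(-10 - 171 + 2*81) = (89 + (-42 - 8))*(-10 - 171 + 162) = (89 - 50)*(-19) = 39*(-19) = -741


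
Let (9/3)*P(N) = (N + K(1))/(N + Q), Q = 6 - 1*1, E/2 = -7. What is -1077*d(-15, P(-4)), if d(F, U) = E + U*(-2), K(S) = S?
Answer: 12924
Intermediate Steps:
E = -14 (E = 2*(-7) = -14)
Q = 5 (Q = 6 - 1 = 5)
P(N) = (1 + N)/(3*(5 + N)) (P(N) = ((N + 1)/(N + 5))/3 = ((1 + N)/(5 + N))/3 = (1 + N)/(3*(5 + N)))
d(F, U) = -14 - 2*U (d(F, U) = -14 + U*(-2) = -14 - 2*U)
-1077*d(-15, P(-4)) = -1077*(-14 - 2*(1 - 4)/(3*(5 - 4))) = -1077*(-14 - 2*(-3)/(3*1)) = -1077*(-14 - 2*(-3)/3) = -1077*(-14 - 2*(-1)) = -1077*(-14 + 2) = -1077*(-12) = 12924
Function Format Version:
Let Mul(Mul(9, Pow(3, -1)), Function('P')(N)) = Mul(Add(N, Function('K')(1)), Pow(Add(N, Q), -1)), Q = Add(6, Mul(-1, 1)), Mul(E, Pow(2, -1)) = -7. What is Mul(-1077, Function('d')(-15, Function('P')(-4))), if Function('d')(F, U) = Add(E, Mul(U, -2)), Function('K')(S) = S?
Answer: 12924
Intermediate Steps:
E = -14 (E = Mul(2, -7) = -14)
Q = 5 (Q = Add(6, -1) = 5)
Function('P')(N) = Mul(Rational(1, 3), Pow(Add(5, N), -1), Add(1, N)) (Function('P')(N) = Mul(Rational(1, 3), Mul(Add(N, 1), Pow(Add(N, 5), -1))) = Mul(Rational(1, 3), Mul(Add(1, N), Pow(Add(5, N), -1))) = Mul(Rational(1, 3), Mul(Pow(Add(5, N), -1), Add(1, N))) = Mul(Rational(1, 3), Pow(Add(5, N), -1), Add(1, N)))
Function('d')(F, U) = Add(-14, Mul(-2, U)) (Function('d')(F, U) = Add(-14, Mul(U, -2)) = Add(-14, Mul(-2, U)))
Mul(-1077, Function('d')(-15, Function('P')(-4))) = Mul(-1077, Add(-14, Mul(-2, Mul(Rational(1, 3), Pow(Add(5, -4), -1), Add(1, -4))))) = Mul(-1077, Add(-14, Mul(-2, Mul(Rational(1, 3), Pow(1, -1), -3)))) = Mul(-1077, Add(-14, Mul(-2, Mul(Rational(1, 3), 1, -3)))) = Mul(-1077, Add(-14, Mul(-2, -1))) = Mul(-1077, Add(-14, 2)) = Mul(-1077, -12) = 12924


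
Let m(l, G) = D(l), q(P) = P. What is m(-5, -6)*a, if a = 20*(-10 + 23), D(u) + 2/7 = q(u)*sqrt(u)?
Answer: -520/7 - 1300*I*sqrt(5) ≈ -74.286 - 2906.9*I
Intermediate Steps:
D(u) = -2/7 + u**(3/2) (D(u) = -2/7 + u*sqrt(u) = -2/7 + u**(3/2))
m(l, G) = -2/7 + l**(3/2)
a = 260 (a = 20*13 = 260)
m(-5, -6)*a = (-2/7 + (-5)**(3/2))*260 = (-2/7 - 5*I*sqrt(5))*260 = -520/7 - 1300*I*sqrt(5)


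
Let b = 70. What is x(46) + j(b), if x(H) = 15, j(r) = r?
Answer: 85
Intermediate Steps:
x(46) + j(b) = 15 + 70 = 85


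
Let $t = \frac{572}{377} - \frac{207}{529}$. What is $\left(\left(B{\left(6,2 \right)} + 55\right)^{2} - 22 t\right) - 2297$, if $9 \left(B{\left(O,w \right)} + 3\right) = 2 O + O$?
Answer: $\frac{396351}{667} \approx 594.23$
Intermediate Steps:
$B{\left(O,w \right)} = -3 + \frac{O}{3}$ ($B{\left(O,w \right)} = -3 + \frac{2 O + O}{9} = -3 + \frac{3 O}{9} = -3 + \frac{O}{3}$)
$t = \frac{751}{667}$ ($t = 572 \cdot \frac{1}{377} - \frac{9}{23} = \frac{44}{29} - \frac{9}{23} = \frac{751}{667} \approx 1.1259$)
$\left(\left(B{\left(6,2 \right)} + 55\right)^{2} - 22 t\right) - 2297 = \left(\left(\left(-3 + \frac{1}{3} \cdot 6\right) + 55\right)^{2} - \frac{16522}{667}\right) - 2297 = \left(\left(\left(-3 + 2\right) + 55\right)^{2} - \frac{16522}{667}\right) - 2297 = \left(\left(-1 + 55\right)^{2} - \frac{16522}{667}\right) - 2297 = \left(54^{2} - \frac{16522}{667}\right) - 2297 = \left(2916 - \frac{16522}{667}\right) - 2297 = \frac{1928450}{667} - 2297 = \frac{396351}{667}$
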